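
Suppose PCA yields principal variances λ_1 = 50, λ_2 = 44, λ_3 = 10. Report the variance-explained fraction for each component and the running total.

Step 1 — total variance = trace(Sigma) = Σ λ_i = 50 + 44 + 10 = 104.

Step 2 — fraction explained by component i = λ_i / Σ λ:
  PC1: 50/104 = 0.4808
  PC2: 44/104 = 0.4231
  PC3: 10/104 = 0.0962

Step 3 — cumulative fraction after k components = (λ_1 + ... + λ_k) / Σ λ:
  k = 1: 50/104 = 0.4808
  k = 2: (50 + 44)/104 = 94/104 = 0.9038
  k = 3: (50 + 44 + 10)/104 = 104/104 = 1

Summary (fraction, with percent):

explained: PC1 0.4808 (48.08%), PC2 0.4231 (42.31%), PC3 0.0962 (9.62%);  cumulative: 0.4808, 0.9038, 1


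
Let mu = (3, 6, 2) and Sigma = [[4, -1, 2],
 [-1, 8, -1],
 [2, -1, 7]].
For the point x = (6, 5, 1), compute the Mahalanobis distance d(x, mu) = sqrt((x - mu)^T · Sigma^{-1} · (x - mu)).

Step 1 — centre the observation: (x - mu) = (3, -1, -1).

Step 2 — invert Sigma (cofactor / det for 3×3, or solve directly):
  Sigma^{-1} = [[0.2973, 0.027, -0.0811],
 [0.027, 0.1297, 0.0108],
 [-0.0811, 0.0108, 0.1676]].

Step 3 — form the quadratic (x - mu)^T · Sigma^{-1} · (x - mu):
  Sigma^{-1} · (x - mu) = (0.9459, -0.0595, -0.4216).
  (x - mu)^T · [Sigma^{-1} · (x - mu)] = (3)·(0.9459) + (-1)·(-0.0595) + (-1)·(-0.4216) = 3.3189.

Step 4 — take square root: d = √(3.3189) ≈ 1.8218.

d(x, mu) = √(3.3189) ≈ 1.8218


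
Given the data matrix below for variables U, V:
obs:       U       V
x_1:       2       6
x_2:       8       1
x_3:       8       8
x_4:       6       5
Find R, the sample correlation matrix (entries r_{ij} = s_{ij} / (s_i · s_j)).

Step 1 — column means:
  mean(U) = (2 + 8 + 8 + 6) / 4 = 24/4 = 6
  mean(V) = (6 + 1 + 8 + 5) / 4 = 20/4 = 5

Step 2 — sample variances and covariances s[i,j] = (1/(n-1)) · Σ_k (x_{k,i} - mean_i) · (x_{k,j} - mean_j), with n-1 = 3:
  s[U,U] = ((-4)·(-4) + (2)·(2) + (2)·(2) + (0)·(0)) / 3 = 24/3 = 8
  s[U,V] = ((-4)·(1) + (2)·(-4) + (2)·(3) + (0)·(0)) / 3 = -6/3 = -2
  s[V,V] = ((1)·(1) + (-4)·(-4) + (3)·(3) + (0)·(0)) / 3 = 26/3 = 8.6667
  Sample standard deviations s_i = √(s[i,i]):
  s(U) = √(8) = 2.8284
  s(V) = √(8.6667) = 2.9439

Step 3 — r_{ij} = s_{ij} / (s_i · s_j):
  r[U,U] = 1 (diagonal).
  r[U,V] = -2 / (2.8284 · 2.9439) = -2 / 8.3267 = -0.2402
  r[V,V] = 1 (diagonal).

R is symmetric with unit diagonal. Assembling:

R = [[1, -0.2402],
 [-0.2402, 1]]


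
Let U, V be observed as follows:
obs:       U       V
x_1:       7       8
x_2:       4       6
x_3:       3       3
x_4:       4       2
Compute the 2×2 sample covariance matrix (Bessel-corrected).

Step 1 — column means:
  mean(U) = (7 + 4 + 3 + 4) / 4 = 18/4 = 4.5
  mean(V) = (8 + 6 + 3 + 2) / 4 = 19/4 = 4.75

Step 2 — sample covariance S[i,j] = (1/(n-1)) · Σ_k (x_{k,i} - mean_i) · (x_{k,j} - mean_j), with n-1 = 3.
  S[U,U] = ((2.5)·(2.5) + (-0.5)·(-0.5) + (-1.5)·(-1.5) + (-0.5)·(-0.5)) / 3 = 9/3 = 3
  S[U,V] = ((2.5)·(3.25) + (-0.5)·(1.25) + (-1.5)·(-1.75) + (-0.5)·(-2.75)) / 3 = 11.5/3 = 3.8333
  S[V,V] = ((3.25)·(3.25) + (1.25)·(1.25) + (-1.75)·(-1.75) + (-2.75)·(-2.75)) / 3 = 22.75/3 = 7.5833

S is symmetric (S[j,i] = S[i,j]). Assembling:

S = [[3, 3.8333],
 [3.8333, 7.5833]]


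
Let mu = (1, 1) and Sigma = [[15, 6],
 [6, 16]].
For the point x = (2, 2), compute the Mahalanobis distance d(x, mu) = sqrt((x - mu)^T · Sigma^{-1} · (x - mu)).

Step 1 — centre the observation: (x - mu) = (1, 1).

Step 2 — invert Sigma. det(Sigma) = 15·16 - (6)² = 204.
  Sigma^{-1} = (1/det) · [[d, -b], [-b, a]] = [[0.0784, -0.0294],
 [-0.0294, 0.0735]].

Step 3 — form the quadratic (x - mu)^T · Sigma^{-1} · (x - mu):
  Sigma^{-1} · (x - mu) = (0.049, 0.0441).
  (x - mu)^T · [Sigma^{-1} · (x - mu)] = (1)·(0.049) + (1)·(0.0441) = 0.0931.

Step 4 — take square root: d = √(0.0931) ≈ 0.3052.

d(x, mu) = √(0.0931) ≈ 0.3052


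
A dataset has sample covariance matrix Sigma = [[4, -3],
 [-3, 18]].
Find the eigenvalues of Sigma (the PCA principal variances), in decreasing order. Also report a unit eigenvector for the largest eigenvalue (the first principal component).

Step 1 — characteristic polynomial of 2×2 Sigma:
  det(Sigma - λI) = λ² - trace · λ + det = 0.
  trace = 4 + 18 = 22, det = 4·18 - (-3)² = 63.
Step 2 — discriminant:
  Δ = trace² - 4·det = 484 - 252 = 232.
Step 3 — eigenvalues:
  λ = (trace ± √Δ)/2 = (22 ± 15.2315)/2,
  λ_1 = 18.6158,  λ_2 = 3.3842.

Step 4 — unit eigenvector for λ_1: solve (Sigma - λ_1 I)v = 0. First row:
  (4 - 18.6158)·v_x + (-3)·v_y = 0, i.e. (-14.6158)·v_x + (-3)·v_y = 0,
  so v ∝ (b, λ_1 - a) = (-3, 14.6158); multiply by -1 so the first entry is positive: u = (3, -14.6158).
  ||u|| = √((3)² + (-14.6158)²) = √(222.6208) ≈ 14.9205,
  v_1 = u/||u|| ≈ (0.2011, -0.9796) (||v_1|| = 1).

λ_1 = 18.6158,  λ_2 = 3.3842;  v_1 ≈ (0.2011, -0.9796)


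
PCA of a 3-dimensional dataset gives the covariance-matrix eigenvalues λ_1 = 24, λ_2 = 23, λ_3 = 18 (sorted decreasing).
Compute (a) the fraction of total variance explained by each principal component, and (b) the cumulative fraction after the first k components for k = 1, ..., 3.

Step 1 — total variance = trace(Sigma) = Σ λ_i = 24 + 23 + 18 = 65.

Step 2 — fraction explained by component i = λ_i / Σ λ:
  PC1: 24/65 = 0.3692
  PC2: 23/65 = 0.3538
  PC3: 18/65 = 0.2769

Step 3 — cumulative fraction after k components = (λ_1 + ... + λ_k) / Σ λ:
  k = 1: 24/65 = 0.3692
  k = 2: (24 + 23)/65 = 47/65 = 0.7231
  k = 3: (24 + 23 + 18)/65 = 65/65 = 1

Summary (fraction, with percent):

explained: PC1 0.3692 (36.92%), PC2 0.3538 (35.38%), PC3 0.2769 (27.69%);  cumulative: 0.3692, 0.7231, 1


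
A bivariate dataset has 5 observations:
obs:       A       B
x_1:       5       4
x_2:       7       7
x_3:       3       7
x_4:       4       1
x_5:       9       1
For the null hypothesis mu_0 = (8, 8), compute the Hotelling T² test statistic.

Step 1 — sample mean vector:
  mean(A) = (5 + 7 + 3 + 4 + 9) / 5 = 28/5 = 5.6
  mean(B) = (4 + 7 + 7 + 1 + 1) / 5 = 20/5 = 4
  x̄ = (5.6, 4),  deviation x̄ - mu_0 = (5.6, 4) - (8, 8) = (-2.4, -4).

Step 2 — sample covariance matrix, S[i,j] = (1/(n-1)) · Σ_k (x_{k,i} - mean_i) · (x_{k,j} - mean_j), divisor n-1 = 4:
  S[A,A] = ((-0.6)·(-0.6) + (1.4)·(1.4) + (-2.6)·(-2.6) + (-1.6)·(-1.6) + (3.4)·(3.4)) / 4 = 23.2/4 = 5.8
  S[A,B] = ((-0.6)·(0) + (1.4)·(3) + (-2.6)·(3) + (-1.6)·(-3) + (3.4)·(-3)) / 4 = -9/4 = -2.25
  S[B,B] = ((0)·(0) + (3)·(3) + (3)·(3) + (-3)·(-3) + (-3)·(-3)) / 4 = 36/4 = 9
  S = [[5.8, -2.25],
 [-2.25, 9]].

Step 3 — invert S. det(S) = 5.8·9 - (-2.25)² = 47.1375.
  S^{-1} = (1/det) · [[d, -b], [-b, a]] = [[0.1909, 0.0477],
 [0.0477, 0.123]].

Step 4 — quadratic form (x̄ - mu_0)^T · S^{-1} · (x̄ - mu_0):
  S^{-1} · (x̄ - mu_0) = (-0.6492, -0.6067),
  (x̄ - mu_0)^T · [...] = (-2.4)·(-0.6492) + (-4)·(-0.6067) = 3.9849.

Step 5 — scale by n: T² = 5 · 3.9849 = 19.9247.

T² ≈ 19.9247


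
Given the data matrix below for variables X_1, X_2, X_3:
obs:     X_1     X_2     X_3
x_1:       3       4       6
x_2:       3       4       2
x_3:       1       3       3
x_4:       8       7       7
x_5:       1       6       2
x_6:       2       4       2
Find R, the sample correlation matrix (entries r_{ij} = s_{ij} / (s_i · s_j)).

Step 1 — column means:
  mean(X_1) = (3 + 3 + 1 + 8 + 1 + 2) / 6 = 18/6 = 3
  mean(X_2) = (4 + 4 + 3 + 7 + 6 + 4) / 6 = 28/6 = 4.6667
  mean(X_3) = (6 + 2 + 3 + 7 + 2 + 2) / 6 = 22/6 = 3.6667

Step 2 — sample variances and covariances s[i,j] = (1/(n-1)) · Σ_k (x_{k,i} - mean_i) · (x_{k,j} - mean_j), with n-1 = 5:
  s[X_1,X_1] = ((0)·(0) + (0)·(0) + (-2)·(-2) + (5)·(5) + (-2)·(-2) + (-1)·(-1)) / 5 = 34/5 = 6.8
  s[X_1,X_2] = ((0)·(-0.6667) + (0)·(-0.6667) + (-2)·(-1.6667) + (5)·(2.3333) + (-2)·(1.3333) + (-1)·(-0.6667)) / 5 = 13/5 = 2.6
  s[X_1,X_3] = ((0)·(2.3333) + (0)·(-1.6667) + (-2)·(-0.6667) + (5)·(3.3333) + (-2)·(-1.6667) + (-1)·(-1.6667)) / 5 = 23/5 = 4.6
  s[X_2,X_2] = ((-0.6667)·(-0.6667) + (-0.6667)·(-0.6667) + (-1.6667)·(-1.6667) + (2.3333)·(2.3333) + (1.3333)·(1.3333) + (-0.6667)·(-0.6667)) / 5 = 11.3333/5 = 2.2667
  s[X_2,X_3] = ((-0.6667)·(2.3333) + (-0.6667)·(-1.6667) + (-1.6667)·(-0.6667) + (2.3333)·(3.3333) + (1.3333)·(-1.6667) + (-0.6667)·(-1.6667)) / 5 = 7.3333/5 = 1.4667
  s[X_3,X_3] = ((2.3333)·(2.3333) + (-1.6667)·(-1.6667) + (-0.6667)·(-0.6667) + (3.3333)·(3.3333) + (-1.6667)·(-1.6667) + (-1.6667)·(-1.6667)) / 5 = 25.3333/5 = 5.0667
  Sample standard deviations s_i = √(s[i,i]):
  s(X_1) = √(6.8) = 2.6077
  s(X_2) = √(2.2667) = 1.5055
  s(X_3) = √(5.0667) = 2.2509

Step 3 — r_{ij} = s_{ij} / (s_i · s_j):
  r[X_1,X_1] = 1 (diagonal).
  r[X_1,X_2] = 2.6 / (2.6077 · 1.5055) = 2.6 / 3.926 = 0.6623
  r[X_1,X_3] = 4.6 / (2.6077 · 2.2509) = 4.6 / 5.8697 = 0.7837
  r[X_2,X_2] = 1 (diagonal).
  r[X_2,X_3] = 1.4667 / (1.5055 · 2.2509) = 1.4667 / 3.3889 = 0.4328
  r[X_3,X_3] = 1 (diagonal).

R is symmetric with unit diagonal. Assembling:

R = [[1, 0.6623, 0.7837],
 [0.6623, 1, 0.4328],
 [0.7837, 0.4328, 1]]


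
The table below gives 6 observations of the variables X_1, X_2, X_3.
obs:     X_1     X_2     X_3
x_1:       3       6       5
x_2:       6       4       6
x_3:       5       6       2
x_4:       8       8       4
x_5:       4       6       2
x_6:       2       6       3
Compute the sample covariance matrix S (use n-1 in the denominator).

Step 1 — column means:
  mean(X_1) = (3 + 6 + 5 + 8 + 4 + 2) / 6 = 28/6 = 4.6667
  mean(X_2) = (6 + 4 + 6 + 8 + 6 + 6) / 6 = 36/6 = 6
  mean(X_3) = (5 + 6 + 2 + 4 + 2 + 3) / 6 = 22/6 = 3.6667

Step 2 — sample covariance S[i,j] = (1/(n-1)) · Σ_k (x_{k,i} - mean_i) · (x_{k,j} - mean_j), with n-1 = 5.
  S[X_1,X_1] = ((-1.6667)·(-1.6667) + (1.3333)·(1.3333) + (0.3333)·(0.3333) + (3.3333)·(3.3333) + (-0.6667)·(-0.6667) + (-2.6667)·(-2.6667)) / 5 = 23.3333/5 = 4.6667
  S[X_1,X_2] = ((-1.6667)·(0) + (1.3333)·(-2) + (0.3333)·(0) + (3.3333)·(2) + (-0.6667)·(0) + (-2.6667)·(0)) / 5 = 4/5 = 0.8
  S[X_1,X_3] = ((-1.6667)·(1.3333) + (1.3333)·(2.3333) + (0.3333)·(-1.6667) + (3.3333)·(0.3333) + (-0.6667)·(-1.6667) + (-2.6667)·(-0.6667)) / 5 = 4.3333/5 = 0.8667
  S[X_2,X_2] = ((0)·(0) + (-2)·(-2) + (0)·(0) + (2)·(2) + (0)·(0) + (0)·(0)) / 5 = 8/5 = 1.6
  S[X_2,X_3] = ((0)·(1.3333) + (-2)·(2.3333) + (0)·(-1.6667) + (2)·(0.3333) + (0)·(-1.6667) + (0)·(-0.6667)) / 5 = -4/5 = -0.8
  S[X_3,X_3] = ((1.3333)·(1.3333) + (2.3333)·(2.3333) + (-1.6667)·(-1.6667) + (0.3333)·(0.3333) + (-1.6667)·(-1.6667) + (-0.6667)·(-0.6667)) / 5 = 13.3333/5 = 2.6667

S is symmetric (S[j,i] = S[i,j]). Assembling:

S = [[4.6667, 0.8, 0.8667],
 [0.8, 1.6, -0.8],
 [0.8667, -0.8, 2.6667]]


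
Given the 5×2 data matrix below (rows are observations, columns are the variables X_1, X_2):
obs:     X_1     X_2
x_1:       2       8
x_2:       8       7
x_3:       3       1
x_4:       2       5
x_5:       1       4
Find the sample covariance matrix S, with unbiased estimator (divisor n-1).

Step 1 — column means:
  mean(X_1) = (2 + 8 + 3 + 2 + 1) / 5 = 16/5 = 3.2
  mean(X_2) = (8 + 7 + 1 + 5 + 4) / 5 = 25/5 = 5

Step 2 — sample covariance S[i,j] = (1/(n-1)) · Σ_k (x_{k,i} - mean_i) · (x_{k,j} - mean_j), with n-1 = 4.
  S[X_1,X_1] = ((-1.2)·(-1.2) + (4.8)·(4.8) + (-0.2)·(-0.2) + (-1.2)·(-1.2) + (-2.2)·(-2.2)) / 4 = 30.8/4 = 7.7
  S[X_1,X_2] = ((-1.2)·(3) + (4.8)·(2) + (-0.2)·(-4) + (-1.2)·(0) + (-2.2)·(-1)) / 4 = 9/4 = 2.25
  S[X_2,X_2] = ((3)·(3) + (2)·(2) + (-4)·(-4) + (0)·(0) + (-1)·(-1)) / 4 = 30/4 = 7.5

S is symmetric (S[j,i] = S[i,j]). Assembling:

S = [[7.7, 2.25],
 [2.25, 7.5]]


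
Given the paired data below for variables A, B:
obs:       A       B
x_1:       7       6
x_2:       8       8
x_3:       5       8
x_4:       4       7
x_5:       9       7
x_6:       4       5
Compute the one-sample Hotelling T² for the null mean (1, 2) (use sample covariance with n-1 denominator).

Step 1 — sample mean vector:
  mean(A) = (7 + 8 + 5 + 4 + 9 + 4) / 6 = 37/6 = 6.1667
  mean(B) = (6 + 8 + 8 + 7 + 7 + 5) / 6 = 41/6 = 6.8333
  x̄ = (6.1667, 6.8333),  deviation x̄ - mu_0 = (6.1667, 6.8333) - (1, 2) = (5.1667, 4.8333).

Step 2 — sample covariance matrix, S[i,j] = (1/(n-1)) · Σ_k (x_{k,i} - mean_i) · (x_{k,j} - mean_j), divisor n-1 = 5:
  S[A,A] = ((0.8333)·(0.8333) + (1.8333)·(1.8333) + (-1.1667)·(-1.1667) + (-2.1667)·(-2.1667) + (2.8333)·(2.8333) + (-2.1667)·(-2.1667)) / 5 = 22.8333/5 = 4.5667
  S[A,B] = ((0.8333)·(-0.8333) + (1.8333)·(1.1667) + (-1.1667)·(1.1667) + (-2.1667)·(0.1667) + (2.8333)·(0.1667) + (-2.1667)·(-1.8333)) / 5 = 4.1667/5 = 0.8333
  S[B,B] = ((-0.8333)·(-0.8333) + (1.1667)·(1.1667) + (1.1667)·(1.1667) + (0.1667)·(0.1667) + (0.1667)·(0.1667) + (-1.8333)·(-1.8333)) / 5 = 6.8333/5 = 1.3667
  S = [[4.5667, 0.8333],
 [0.8333, 1.3667]].

Step 3 — invert S. det(S) = 4.5667·1.3667 - (0.8333)² = 5.5467.
  S^{-1} = (1/det) · [[d, -b], [-b, a]] = [[0.2464, -0.1502],
 [-0.1502, 0.8233]].

Step 4 — quadratic form (x̄ - mu_0)^T · S^{-1} · (x̄ - mu_0):
  S^{-1} · (x̄ - mu_0) = (0.5469, 3.2031),
  (x̄ - mu_0)^T · [...] = (5.1667)·(0.5469) + (4.8333)·(3.2031) = 18.3073.

Step 5 — scale by n: T² = 6 · 18.3073 = 109.8437.

T² ≈ 109.8437


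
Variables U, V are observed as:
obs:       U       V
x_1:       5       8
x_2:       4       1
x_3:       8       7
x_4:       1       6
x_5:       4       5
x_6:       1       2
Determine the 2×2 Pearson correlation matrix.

Step 1 — column means:
  mean(U) = (5 + 4 + 8 + 1 + 4 + 1) / 6 = 23/6 = 3.8333
  mean(V) = (8 + 1 + 7 + 6 + 5 + 2) / 6 = 29/6 = 4.8333

Step 2 — sample variances and covariances s[i,j] = (1/(n-1)) · Σ_k (x_{k,i} - mean_i) · (x_{k,j} - mean_j), with n-1 = 5:
  s[U,U] = ((1.1667)·(1.1667) + (0.1667)·(0.1667) + (4.1667)·(4.1667) + (-2.8333)·(-2.8333) + (0.1667)·(0.1667) + (-2.8333)·(-2.8333)) / 5 = 34.8333/5 = 6.9667
  s[U,V] = ((1.1667)·(3.1667) + (0.1667)·(-3.8333) + (4.1667)·(2.1667) + (-2.8333)·(1.1667) + (0.1667)·(0.1667) + (-2.8333)·(-2.8333)) / 5 = 16.8333/5 = 3.3667
  s[V,V] = ((3.1667)·(3.1667) + (-3.8333)·(-3.8333) + (2.1667)·(2.1667) + (1.1667)·(1.1667) + (0.1667)·(0.1667) + (-2.8333)·(-2.8333)) / 5 = 38.8333/5 = 7.7667
  Sample standard deviations s_i = √(s[i,i]):
  s(U) = √(6.9667) = 2.6394
  s(V) = √(7.7667) = 2.7869

Step 3 — r_{ij} = s_{ij} / (s_i · s_j):
  r[U,U] = 1 (diagonal).
  r[U,V] = 3.3667 / (2.6394 · 2.7869) = 3.3667 / 7.3558 = 0.4577
  r[V,V] = 1 (diagonal).

R is symmetric with unit diagonal. Assembling:

R = [[1, 0.4577],
 [0.4577, 1]]


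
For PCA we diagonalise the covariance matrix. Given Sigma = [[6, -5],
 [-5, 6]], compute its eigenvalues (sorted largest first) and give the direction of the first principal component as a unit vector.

Step 1 — characteristic polynomial of 2×2 Sigma:
  det(Sigma - λI) = λ² - trace · λ + det = 0.
  trace = 6 + 6 = 12, det = 6·6 - (-5)² = 11.
Step 2 — discriminant:
  Δ = trace² - 4·det = 144 - 44 = 100.
Step 3 — eigenvalues:
  λ = (trace ± √Δ)/2 = (12 ± 10)/2,
  λ_1 = 11,  λ_2 = 1.

Step 4 — unit eigenvector for λ_1: solve (Sigma - λ_1 I)v = 0. First row:
  (6 - 11)·v_x + (-5)·v_y = 0, i.e. (-5)·v_x + (-5)·v_y = 0,
  so v ∝ (b, λ_1 - a) = (-5, 5); multiply by -1 so the first entry is positive: u = (5, -5).
  ||u|| = √((5)² + (-5)²) = √(50) ≈ 7.0711,
  v_1 = u/||u|| ≈ (0.7071, -0.7071) (||v_1|| = 1).

λ_1 = 11,  λ_2 = 1;  v_1 ≈ (0.7071, -0.7071)


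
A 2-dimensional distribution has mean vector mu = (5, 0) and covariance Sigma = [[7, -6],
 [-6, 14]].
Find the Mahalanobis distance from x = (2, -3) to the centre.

Step 1 — centre the observation: (x - mu) = (-3, -3).

Step 2 — invert Sigma. det(Sigma) = 7·14 - (-6)² = 62.
  Sigma^{-1} = (1/det) · [[d, -b], [-b, a]] = [[0.2258, 0.0968],
 [0.0968, 0.1129]].

Step 3 — form the quadratic (x - mu)^T · Sigma^{-1} · (x - mu):
  Sigma^{-1} · (x - mu) = (-0.9677, -0.629).
  (x - mu)^T · [Sigma^{-1} · (x - mu)] = (-3)·(-0.9677) + (-3)·(-0.629) = 4.7903.

Step 4 — take square root: d = √(4.7903) ≈ 2.1887.

d(x, mu) = √(4.7903) ≈ 2.1887


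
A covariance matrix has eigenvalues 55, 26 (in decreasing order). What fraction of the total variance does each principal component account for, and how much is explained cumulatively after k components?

Step 1 — total variance = trace(Sigma) = Σ λ_i = 55 + 26 = 81.

Step 2 — fraction explained by component i = λ_i / Σ λ:
  PC1: 55/81 = 0.679
  PC2: 26/81 = 0.321

Step 3 — cumulative fraction after k components = (λ_1 + ... + λ_k) / Σ λ:
  k = 1: 55/81 = 0.679
  k = 2: (55 + 26)/81 = 81/81 = 1

Summary (fraction, with percent):

explained: PC1 0.679 (67.9%), PC2 0.321 (32.1%);  cumulative: 0.679, 1


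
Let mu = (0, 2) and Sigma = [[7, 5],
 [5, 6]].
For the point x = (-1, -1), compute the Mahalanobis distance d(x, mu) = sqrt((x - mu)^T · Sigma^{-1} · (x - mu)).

Step 1 — centre the observation: (x - mu) = (-1, -3).

Step 2 — invert Sigma. det(Sigma) = 7·6 - (5)² = 17.
  Sigma^{-1} = (1/det) · [[d, -b], [-b, a]] = [[0.3529, -0.2941],
 [-0.2941, 0.4118]].

Step 3 — form the quadratic (x - mu)^T · Sigma^{-1} · (x - mu):
  Sigma^{-1} · (x - mu) = (0.5294, -0.9412).
  (x - mu)^T · [Sigma^{-1} · (x - mu)] = (-1)·(0.5294) + (-3)·(-0.9412) = 2.2941.

Step 4 — take square root: d = √(2.2941) ≈ 1.5146.

d(x, mu) = √(2.2941) ≈ 1.5146


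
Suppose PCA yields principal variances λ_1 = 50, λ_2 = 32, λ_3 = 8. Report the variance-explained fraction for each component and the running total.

Step 1 — total variance = trace(Sigma) = Σ λ_i = 50 + 32 + 8 = 90.

Step 2 — fraction explained by component i = λ_i / Σ λ:
  PC1: 50/90 = 0.5556
  PC2: 32/90 = 0.3556
  PC3: 8/90 = 0.0889

Step 3 — cumulative fraction after k components = (λ_1 + ... + λ_k) / Σ λ:
  k = 1: 50/90 = 0.5556
  k = 2: (50 + 32)/90 = 82/90 = 0.9111
  k = 3: (50 + 32 + 8)/90 = 90/90 = 1

Summary (fraction, with percent):

explained: PC1 0.5556 (55.56%), PC2 0.3556 (35.56%), PC3 0.0889 (8.89%);  cumulative: 0.5556, 0.9111, 1


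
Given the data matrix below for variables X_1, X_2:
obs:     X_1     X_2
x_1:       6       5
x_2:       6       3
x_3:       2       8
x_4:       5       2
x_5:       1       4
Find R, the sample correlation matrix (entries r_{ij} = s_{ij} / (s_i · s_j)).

Step 1 — column means:
  mean(X_1) = (6 + 6 + 2 + 5 + 1) / 5 = 20/5 = 4
  mean(X_2) = (5 + 3 + 8 + 2 + 4) / 5 = 22/5 = 4.4

Step 2 — sample variances and covariances s[i,j] = (1/(n-1)) · Σ_k (x_{k,i} - mean_i) · (x_{k,j} - mean_j), with n-1 = 4:
  s[X_1,X_1] = ((2)·(2) + (2)·(2) + (-2)·(-2) + (1)·(1) + (-3)·(-3)) / 4 = 22/4 = 5.5
  s[X_1,X_2] = ((2)·(0.6) + (2)·(-1.4) + (-2)·(3.6) + (1)·(-2.4) + (-3)·(-0.4)) / 4 = -10/4 = -2.5
  s[X_2,X_2] = ((0.6)·(0.6) + (-1.4)·(-1.4) + (3.6)·(3.6) + (-2.4)·(-2.4) + (-0.4)·(-0.4)) / 4 = 21.2/4 = 5.3
  Sample standard deviations s_i = √(s[i,i]):
  s(X_1) = √(5.5) = 2.3452
  s(X_2) = √(5.3) = 2.3022

Step 3 — r_{ij} = s_{ij} / (s_i · s_j):
  r[X_1,X_1] = 1 (diagonal).
  r[X_1,X_2] = -2.5 / (2.3452 · 2.3022) = -2.5 / 5.3991 = -0.463
  r[X_2,X_2] = 1 (diagonal).

R is symmetric with unit diagonal. Assembling:

R = [[1, -0.463],
 [-0.463, 1]]


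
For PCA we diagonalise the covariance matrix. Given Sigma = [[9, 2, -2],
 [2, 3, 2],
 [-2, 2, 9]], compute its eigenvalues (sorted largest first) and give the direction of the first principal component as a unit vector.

Step 1 — characteristic polynomial p(λ) = det(λI - Sigma) = λ³ - tr·λ² + c_1·λ - det, where tr = trace, c_1 = sum of the principal 2×2 minors, det = det(Sigma):
  tr = 9 + 3 + 9 = 21,
  c_1 = (9·3 - (2)²) + (9·9 - (-2)²) + (3·9 - (2)²) = 23 + 77 + 23 = 123,
  det = 9·(3·9 - (2)²) - (2)·((2)·9 - (2)·(-2)) + (-2)·((2)·(2) - 3·(-2)) = 9·(23) - (2)·(22) + (-2)·(10) = 143.
  So p(λ) = λ³ - 21λ² + 123λ - 143.
Step 2 — look for an integer root (rational root theorem: any rational root is an integer divisor of 143). Testing λ = 11:
  p(11) = 1331 - 2541 + 1353 - 143 = 0  ✓
  Dividing out (λ - 11): p(λ) = (λ - 11)(λ² - 10λ + 13).
Step 3 — remaining eigenvalues from the quadratic λ² - 10λ + 13 = 0:
  Δ = 10² - 4·13 = 100 - 52 = 48,  λ = (10 ± √48)/2 = (10 ± 6.9282)/2 ≈ 8.4641 or 1.5359.
  Sorted: λ_1 = 11,  λ_2 = 8.4641,  λ_3 = 1.5359  (check: sum = 21 = tr ✓).

Step 4 — unit eigenvector for λ_1 = 11: v spans the null space of (Sigma - λ_1 I), whose rows are
  r_1 = (-2, 2, -2),  r_2 = (2, -8, 2),  r_3 = (-2, 2, -2).
  v is orthogonal to every row, so take v ∝ r_1 × r_2 = ((2)·(2) - (-2)·(-8), (-2)·(2) - (-2)·(2), (-2)·(-8) - (2)·(2)) = (-12, 0, 12).
  Rescale (divide by 12; multiply by -1 so the first nonzero entry is positive): u = (1, 0, -1).
  ||u|| = √((1)² + (0)² + (-1)²) = √(2) ≈ 1.4142,  v_1 = u/||u|| ≈ (0.7071, 0, -0.7071) (||v_1|| = 1).

λ_1 = 11,  λ_2 = 8.4641,  λ_3 = 1.5359;  v_1 ≈ (0.7071, 0, -0.7071)


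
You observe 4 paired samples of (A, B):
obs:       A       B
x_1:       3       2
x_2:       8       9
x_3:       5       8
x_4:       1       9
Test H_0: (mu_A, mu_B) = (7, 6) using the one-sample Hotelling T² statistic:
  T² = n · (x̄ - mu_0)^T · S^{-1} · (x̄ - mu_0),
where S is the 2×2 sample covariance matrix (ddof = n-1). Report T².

Step 1 — sample mean vector:
  mean(A) = (3 + 8 + 5 + 1) / 4 = 17/4 = 4.25
  mean(B) = (2 + 9 + 8 + 9) / 4 = 28/4 = 7
  x̄ = (4.25, 7),  deviation x̄ - mu_0 = (4.25, 7) - (7, 6) = (-2.75, 1).

Step 2 — sample covariance matrix, S[i,j] = (1/(n-1)) · Σ_k (x_{k,i} - mean_i) · (x_{k,j} - mean_j), divisor n-1 = 3:
  S[A,A] = ((-1.25)·(-1.25) + (3.75)·(3.75) + (0.75)·(0.75) + (-3.25)·(-3.25)) / 3 = 26.75/3 = 8.9167
  S[A,B] = ((-1.25)·(-5) + (3.75)·(2) + (0.75)·(1) + (-3.25)·(2)) / 3 = 8/3 = 2.6667
  S[B,B] = ((-5)·(-5) + (2)·(2) + (1)·(1) + (2)·(2)) / 3 = 34/3 = 11.3333
  S = [[8.9167, 2.6667],
 [2.6667, 11.3333]].

Step 3 — invert S. det(S) = 8.9167·11.3333 - (2.6667)² = 93.9444.
  S^{-1} = (1/det) · [[d, -b], [-b, a]] = [[0.1206, -0.0284],
 [-0.0284, 0.0949]].

Step 4 — quadratic form (x̄ - mu_0)^T · S^{-1} · (x̄ - mu_0):
  S^{-1} · (x̄ - mu_0) = (-0.3601, 0.173),
  (x̄ - mu_0)^T · [...] = (-2.75)·(-0.3601) + (1)·(0.173) = 1.1634.

Step 5 — scale by n: T² = 4 · 1.1634 = 4.6535.

T² ≈ 4.6535


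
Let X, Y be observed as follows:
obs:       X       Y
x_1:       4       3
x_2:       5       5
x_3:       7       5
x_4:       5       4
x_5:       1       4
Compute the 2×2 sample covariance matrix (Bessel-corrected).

Step 1 — column means:
  mean(X) = (4 + 5 + 7 + 5 + 1) / 5 = 22/5 = 4.4
  mean(Y) = (3 + 5 + 5 + 4 + 4) / 5 = 21/5 = 4.2

Step 2 — sample covariance S[i,j] = (1/(n-1)) · Σ_k (x_{k,i} - mean_i) · (x_{k,j} - mean_j), with n-1 = 4.
  S[X,X] = ((-0.4)·(-0.4) + (0.6)·(0.6) + (2.6)·(2.6) + (0.6)·(0.6) + (-3.4)·(-3.4)) / 4 = 19.2/4 = 4.8
  S[X,Y] = ((-0.4)·(-1.2) + (0.6)·(0.8) + (2.6)·(0.8) + (0.6)·(-0.2) + (-3.4)·(-0.2)) / 4 = 3.6/4 = 0.9
  S[Y,Y] = ((-1.2)·(-1.2) + (0.8)·(0.8) + (0.8)·(0.8) + (-0.2)·(-0.2) + (-0.2)·(-0.2)) / 4 = 2.8/4 = 0.7

S is symmetric (S[j,i] = S[i,j]). Assembling:

S = [[4.8, 0.9],
 [0.9, 0.7]]


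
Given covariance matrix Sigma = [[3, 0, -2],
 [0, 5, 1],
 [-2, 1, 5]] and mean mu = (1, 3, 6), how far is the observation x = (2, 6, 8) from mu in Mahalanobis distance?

Step 1 — centre the observation: (x - mu) = (1, 3, 2).

Step 2 — invert Sigma (cofactor / det for 3×3, or solve directly):
  Sigma^{-1} = [[0.4615, -0.0385, 0.1923],
 [-0.0385, 0.2115, -0.0577],
 [0.1923, -0.0577, 0.2885]].

Step 3 — form the quadratic (x - mu)^T · Sigma^{-1} · (x - mu):
  Sigma^{-1} · (x - mu) = (0.7308, 0.4808, 0.5962).
  (x - mu)^T · [Sigma^{-1} · (x - mu)] = (1)·(0.7308) + (3)·(0.4808) + (2)·(0.5962) = 3.3654.

Step 4 — take square root: d = √(3.3654) ≈ 1.8345.

d(x, mu) = √(3.3654) ≈ 1.8345


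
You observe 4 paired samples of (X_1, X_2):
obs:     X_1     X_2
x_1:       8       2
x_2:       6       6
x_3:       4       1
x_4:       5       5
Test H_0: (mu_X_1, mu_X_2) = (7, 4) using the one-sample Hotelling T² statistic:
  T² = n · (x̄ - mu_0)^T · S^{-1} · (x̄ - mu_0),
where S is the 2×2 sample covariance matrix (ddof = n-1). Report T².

Step 1 — sample mean vector:
  mean(X_1) = (8 + 6 + 4 + 5) / 4 = 23/4 = 5.75
  mean(X_2) = (2 + 6 + 1 + 5) / 4 = 14/4 = 3.5
  x̄ = (5.75, 3.5),  deviation x̄ - mu_0 = (5.75, 3.5) - (7, 4) = (-1.25, -0.5).

Step 2 — sample covariance matrix, S[i,j] = (1/(n-1)) · Σ_k (x_{k,i} - mean_i) · (x_{k,j} - mean_j), divisor n-1 = 3:
  S[X_1,X_1] = ((2.25)·(2.25) + (0.25)·(0.25) + (-1.75)·(-1.75) + (-0.75)·(-0.75)) / 3 = 8.75/3 = 2.9167
  S[X_1,X_2] = ((2.25)·(-1.5) + (0.25)·(2.5) + (-1.75)·(-2.5) + (-0.75)·(1.5)) / 3 = 0.5/3 = 0.1667
  S[X_2,X_2] = ((-1.5)·(-1.5) + (2.5)·(2.5) + (-2.5)·(-2.5) + (1.5)·(1.5)) / 3 = 17/3 = 5.6667
  S = [[2.9167, 0.1667],
 [0.1667, 5.6667]].

Step 3 — invert S. det(S) = 2.9167·5.6667 - (0.1667)² = 16.5.
  S^{-1} = (1/det) · [[d, -b], [-b, a]] = [[0.3434, -0.0101],
 [-0.0101, 0.1768]].

Step 4 — quadratic form (x̄ - mu_0)^T · S^{-1} · (x̄ - mu_0):
  S^{-1} · (x̄ - mu_0) = (-0.4242, -0.0758),
  (x̄ - mu_0)^T · [...] = (-1.25)·(-0.4242) + (-0.5)·(-0.0758) = 0.5682.

Step 5 — scale by n: T² = 4 · 0.5682 = 2.2727.

T² ≈ 2.2727


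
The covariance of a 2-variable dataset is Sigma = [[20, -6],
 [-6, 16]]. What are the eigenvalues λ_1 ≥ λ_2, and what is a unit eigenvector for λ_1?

Step 1 — characteristic polynomial of 2×2 Sigma:
  det(Sigma - λI) = λ² - trace · λ + det = 0.
  trace = 20 + 16 = 36, det = 20·16 - (-6)² = 284.
Step 2 — discriminant:
  Δ = trace² - 4·det = 1296 - 1136 = 160.
Step 3 — eigenvalues:
  λ = (trace ± √Δ)/2 = (36 ± 12.6491)/2,
  λ_1 = 24.3246,  λ_2 = 11.6754.

Step 4 — unit eigenvector for λ_1: solve (Sigma - λ_1 I)v = 0. First row:
  (20 - 24.3246)·v_x + (-6)·v_y = 0, i.e. (-4.3246)·v_x + (-6)·v_y = 0,
  so v ∝ (b, λ_1 - a) = (-6, 4.3246); multiply by -1 so the first entry is positive: u = (6, -4.3246).
  ||u|| = √((6)² + (-4.3246)²) = √(54.7018) ≈ 7.3961,
  v_1 = u/||u|| ≈ (0.8112, -0.5847) (||v_1|| = 1).

λ_1 = 24.3246,  λ_2 = 11.6754;  v_1 ≈ (0.8112, -0.5847)


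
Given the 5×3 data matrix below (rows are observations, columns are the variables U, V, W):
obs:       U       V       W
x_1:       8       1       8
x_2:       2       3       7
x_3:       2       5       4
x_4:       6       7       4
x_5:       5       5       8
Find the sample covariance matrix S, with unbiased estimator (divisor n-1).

Step 1 — column means:
  mean(U) = (8 + 2 + 2 + 6 + 5) / 5 = 23/5 = 4.6
  mean(V) = (1 + 3 + 5 + 7 + 5) / 5 = 21/5 = 4.2
  mean(W) = (8 + 7 + 4 + 4 + 8) / 5 = 31/5 = 6.2

Step 2 — sample covariance S[i,j] = (1/(n-1)) · Σ_k (x_{k,i} - mean_i) · (x_{k,j} - mean_j), with n-1 = 4.
  S[U,U] = ((3.4)·(3.4) + (-2.6)·(-2.6) + (-2.6)·(-2.6) + (1.4)·(1.4) + (0.4)·(0.4)) / 4 = 27.2/4 = 6.8
  S[U,V] = ((3.4)·(-3.2) + (-2.6)·(-1.2) + (-2.6)·(0.8) + (1.4)·(2.8) + (0.4)·(0.8)) / 4 = -5.6/4 = -1.4
  S[U,W] = ((3.4)·(1.8) + (-2.6)·(0.8) + (-2.6)·(-2.2) + (1.4)·(-2.2) + (0.4)·(1.8)) / 4 = 7.4/4 = 1.85
  S[V,V] = ((-3.2)·(-3.2) + (-1.2)·(-1.2) + (0.8)·(0.8) + (2.8)·(2.8) + (0.8)·(0.8)) / 4 = 20.8/4 = 5.2
  S[V,W] = ((-3.2)·(1.8) + (-1.2)·(0.8) + (0.8)·(-2.2) + (2.8)·(-2.2) + (0.8)·(1.8)) / 4 = -13.2/4 = -3.3
  S[W,W] = ((1.8)·(1.8) + (0.8)·(0.8) + (-2.2)·(-2.2) + (-2.2)·(-2.2) + (1.8)·(1.8)) / 4 = 16.8/4 = 4.2

S is symmetric (S[j,i] = S[i,j]). Assembling:

S = [[6.8, -1.4, 1.85],
 [-1.4, 5.2, -3.3],
 [1.85, -3.3, 4.2]]


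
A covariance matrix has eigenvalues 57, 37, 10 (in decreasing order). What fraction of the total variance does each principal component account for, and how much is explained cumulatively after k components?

Step 1 — total variance = trace(Sigma) = Σ λ_i = 57 + 37 + 10 = 104.

Step 2 — fraction explained by component i = λ_i / Σ λ:
  PC1: 57/104 = 0.5481
  PC2: 37/104 = 0.3558
  PC3: 10/104 = 0.0962

Step 3 — cumulative fraction after k components = (λ_1 + ... + λ_k) / Σ λ:
  k = 1: 57/104 = 0.5481
  k = 2: (57 + 37)/104 = 94/104 = 0.9038
  k = 3: (57 + 37 + 10)/104 = 104/104 = 1

Summary (fraction, with percent):

explained: PC1 0.5481 (54.81%), PC2 0.3558 (35.58%), PC3 0.0962 (9.62%);  cumulative: 0.5481, 0.9038, 1


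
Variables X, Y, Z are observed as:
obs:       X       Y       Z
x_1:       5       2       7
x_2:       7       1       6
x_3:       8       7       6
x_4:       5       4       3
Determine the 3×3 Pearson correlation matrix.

Step 1 — column means:
  mean(X) = (5 + 7 + 8 + 5) / 4 = 25/4 = 6.25
  mean(Y) = (2 + 1 + 7 + 4) / 4 = 14/4 = 3.5
  mean(Z) = (7 + 6 + 6 + 3) / 4 = 22/4 = 5.5

Step 2 — sample variances and covariances s[i,j] = (1/(n-1)) · Σ_k (x_{k,i} - mean_i) · (x_{k,j} - mean_j), with n-1 = 3:
  s[X,X] = ((-1.25)·(-1.25) + (0.75)·(0.75) + (1.75)·(1.75) + (-1.25)·(-1.25)) / 3 = 6.75/3 = 2.25
  s[X,Y] = ((-1.25)·(-1.5) + (0.75)·(-2.5) + (1.75)·(3.5) + (-1.25)·(0.5)) / 3 = 5.5/3 = 1.8333
  s[X,Z] = ((-1.25)·(1.5) + (0.75)·(0.5) + (1.75)·(0.5) + (-1.25)·(-2.5)) / 3 = 2.5/3 = 0.8333
  s[Y,Y] = ((-1.5)·(-1.5) + (-2.5)·(-2.5) + (3.5)·(3.5) + (0.5)·(0.5)) / 3 = 21/3 = 7
  s[Y,Z] = ((-1.5)·(1.5) + (-2.5)·(0.5) + (3.5)·(0.5) + (0.5)·(-2.5)) / 3 = -3/3 = -1
  s[Z,Z] = ((1.5)·(1.5) + (0.5)·(0.5) + (0.5)·(0.5) + (-2.5)·(-2.5)) / 3 = 9/3 = 3
  Sample standard deviations s_i = √(s[i,i]):
  s(X) = √(2.25) = 1.5
  s(Y) = √(7) = 2.6458
  s(Z) = √(3) = 1.7321

Step 3 — r_{ij} = s_{ij} / (s_i · s_j):
  r[X,X] = 1 (diagonal).
  r[X,Y] = 1.8333 / (1.5 · 2.6458) = 1.8333 / 3.9686 = 0.462
  r[X,Z] = 0.8333 / (1.5 · 1.7321) = 0.8333 / 2.5981 = 0.3208
  r[Y,Y] = 1 (diagonal).
  r[Y,Z] = -1 / (2.6458 · 1.7321) = -1 / 4.5826 = -0.2182
  r[Z,Z] = 1 (diagonal).

R is symmetric with unit diagonal. Assembling:

R = [[1, 0.462, 0.3208],
 [0.462, 1, -0.2182],
 [0.3208, -0.2182, 1]]


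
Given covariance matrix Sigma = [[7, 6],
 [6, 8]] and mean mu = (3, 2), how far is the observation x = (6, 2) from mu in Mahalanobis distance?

Step 1 — centre the observation: (x - mu) = (3, 0).

Step 2 — invert Sigma. det(Sigma) = 7·8 - (6)² = 20.
  Sigma^{-1} = (1/det) · [[d, -b], [-b, a]] = [[0.4, -0.3],
 [-0.3, 0.35]].

Step 3 — form the quadratic (x - mu)^T · Sigma^{-1} · (x - mu):
  Sigma^{-1} · (x - mu) = (1.2, -0.9).
  (x - mu)^T · [Sigma^{-1} · (x - mu)] = (3)·(1.2) + (0)·(-0.9) = 3.6.

Step 4 — take square root: d = √(3.6) ≈ 1.8974.

d(x, mu) = √(3.6) ≈ 1.8974


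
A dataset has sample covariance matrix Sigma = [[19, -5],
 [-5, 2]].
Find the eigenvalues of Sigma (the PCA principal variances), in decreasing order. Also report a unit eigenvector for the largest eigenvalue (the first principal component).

Step 1 — characteristic polynomial of 2×2 Sigma:
  det(Sigma - λI) = λ² - trace · λ + det = 0.
  trace = 19 + 2 = 21, det = 19·2 - (-5)² = 13.
Step 2 — discriminant:
  Δ = trace² - 4·det = 441 - 52 = 389.
Step 3 — eigenvalues:
  λ = (trace ± √Δ)/2 = (21 ± 19.7231)/2,
  λ_1 = 20.3615,  λ_2 = 0.6385.

Step 4 — unit eigenvector for λ_1: solve (Sigma - λ_1 I)v = 0. First row:
  (19 - 20.3615)·v_x + (-5)·v_y = 0, i.e. (-1.3615)·v_x + (-5)·v_y = 0,
  so v ∝ (b, λ_1 - a) = (-5, 1.3615); multiply by -1 so the first entry is positive: u = (5, -1.3615).
  ||u|| = √((5)² + (-1.3615)²) = √(26.8538) ≈ 5.1821,
  v_1 = u/||u|| ≈ (0.9649, -0.2627) (||v_1|| = 1).

λ_1 = 20.3615,  λ_2 = 0.6385;  v_1 ≈ (0.9649, -0.2627)


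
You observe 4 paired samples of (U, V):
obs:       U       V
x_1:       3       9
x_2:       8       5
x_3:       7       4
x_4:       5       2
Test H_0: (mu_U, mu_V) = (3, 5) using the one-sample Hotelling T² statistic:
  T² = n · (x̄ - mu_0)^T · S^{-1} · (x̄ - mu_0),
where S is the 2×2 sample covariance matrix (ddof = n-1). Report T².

Step 1 — sample mean vector:
  mean(U) = (3 + 8 + 7 + 5) / 4 = 23/4 = 5.75
  mean(V) = (9 + 5 + 4 + 2) / 4 = 20/4 = 5
  x̄ = (5.75, 5),  deviation x̄ - mu_0 = (5.75, 5) - (3, 5) = (2.75, 0).

Step 2 — sample covariance matrix, S[i,j] = (1/(n-1)) · Σ_k (x_{k,i} - mean_i) · (x_{k,j} - mean_j), divisor n-1 = 3:
  S[U,U] = ((-2.75)·(-2.75) + (2.25)·(2.25) + (1.25)·(1.25) + (-0.75)·(-0.75)) / 3 = 14.75/3 = 4.9167
  S[U,V] = ((-2.75)·(4) + (2.25)·(0) + (1.25)·(-1) + (-0.75)·(-3)) / 3 = -10/3 = -3.3333
  S[V,V] = ((4)·(4) + (0)·(0) + (-1)·(-1) + (-3)·(-3)) / 3 = 26/3 = 8.6667
  S = [[4.9167, -3.3333],
 [-3.3333, 8.6667]].

Step 3 — invert S. det(S) = 4.9167·8.6667 - (-3.3333)² = 31.5.
  S^{-1} = (1/det) · [[d, -b], [-b, a]] = [[0.2751, 0.1058],
 [0.1058, 0.1561]].

Step 4 — quadratic form (x̄ - mu_0)^T · S^{-1} · (x̄ - mu_0):
  S^{-1} · (x̄ - mu_0) = (0.7566, 0.291),
  (x̄ - mu_0)^T · [...] = (2.75)·(0.7566) + (0)·(0.291) = 2.0807.

Step 5 — scale by n: T² = 4 · 2.0807 = 8.3228.

T² ≈ 8.3228


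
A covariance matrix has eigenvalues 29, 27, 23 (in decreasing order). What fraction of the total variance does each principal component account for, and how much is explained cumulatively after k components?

Step 1 — total variance = trace(Sigma) = Σ λ_i = 29 + 27 + 23 = 79.

Step 2 — fraction explained by component i = λ_i / Σ λ:
  PC1: 29/79 = 0.3671
  PC2: 27/79 = 0.3418
  PC3: 23/79 = 0.2911

Step 3 — cumulative fraction after k components = (λ_1 + ... + λ_k) / Σ λ:
  k = 1: 29/79 = 0.3671
  k = 2: (29 + 27)/79 = 56/79 = 0.7089
  k = 3: (29 + 27 + 23)/79 = 79/79 = 1

Summary (fraction, with percent):

explained: PC1 0.3671 (36.71%), PC2 0.3418 (34.18%), PC3 0.2911 (29.11%);  cumulative: 0.3671, 0.7089, 1


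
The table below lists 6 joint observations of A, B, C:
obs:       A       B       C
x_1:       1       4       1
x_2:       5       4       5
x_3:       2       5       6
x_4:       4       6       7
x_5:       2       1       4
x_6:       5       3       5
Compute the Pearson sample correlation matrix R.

Step 1 — column means:
  mean(A) = (1 + 5 + 2 + 4 + 2 + 5) / 6 = 19/6 = 3.1667
  mean(B) = (4 + 4 + 5 + 6 + 1 + 3) / 6 = 23/6 = 3.8333
  mean(C) = (1 + 5 + 6 + 7 + 4 + 5) / 6 = 28/6 = 4.6667

Step 2 — sample variances and covariances s[i,j] = (1/(n-1)) · Σ_k (x_{k,i} - mean_i) · (x_{k,j} - mean_j), with n-1 = 5:
  s[A,A] = ((-2.1667)·(-2.1667) + (1.8333)·(1.8333) + (-1.1667)·(-1.1667) + (0.8333)·(0.8333) + (-1.1667)·(-1.1667) + (1.8333)·(1.8333)) / 5 = 14.8333/5 = 2.9667
  s[A,B] = ((-2.1667)·(0.1667) + (1.8333)·(0.1667) + (-1.1667)·(1.1667) + (0.8333)·(2.1667) + (-1.1667)·(-2.8333) + (1.8333)·(-0.8333)) / 5 = 2.1667/5 = 0.4333
  s[A,C] = ((-2.1667)·(-3.6667) + (1.8333)·(0.3333) + (-1.1667)·(1.3333) + (0.8333)·(2.3333) + (-1.1667)·(-0.6667) + (1.8333)·(0.3333)) / 5 = 10.3333/5 = 2.0667
  s[B,B] = ((0.1667)·(0.1667) + (0.1667)·(0.1667) + (1.1667)·(1.1667) + (2.1667)·(2.1667) + (-2.8333)·(-2.8333) + (-0.8333)·(-0.8333)) / 5 = 14.8333/5 = 2.9667
  s[B,C] = ((0.1667)·(-3.6667) + (0.1667)·(0.3333) + (1.1667)·(1.3333) + (2.1667)·(2.3333) + (-2.8333)·(-0.6667) + (-0.8333)·(0.3333)) / 5 = 7.6667/5 = 1.5333
  s[C,C] = ((-3.6667)·(-3.6667) + (0.3333)·(0.3333) + (1.3333)·(1.3333) + (2.3333)·(2.3333) + (-0.6667)·(-0.6667) + (0.3333)·(0.3333)) / 5 = 21.3333/5 = 4.2667
  Sample standard deviations s_i = √(s[i,i]):
  s(A) = √(2.9667) = 1.7224
  s(B) = √(2.9667) = 1.7224
  s(C) = √(4.2667) = 2.0656

Step 3 — r_{ij} = s_{ij} / (s_i · s_j):
  r[A,A] = 1 (diagonal).
  r[A,B] = 0.4333 / (1.7224 · 1.7224) = 0.4333 / 2.9667 = 0.1461
  r[A,C] = 2.0667 / (1.7224 · 2.0656) = 2.0667 / 3.5578 = 0.5809
  r[B,B] = 1 (diagonal).
  r[B,C] = 1.5333 / (1.7224 · 2.0656) = 1.5333 / 3.5578 = 0.431
  r[C,C] = 1 (diagonal).

R is symmetric with unit diagonal. Assembling:

R = [[1, 0.1461, 0.5809],
 [0.1461, 1, 0.431],
 [0.5809, 0.431, 1]]


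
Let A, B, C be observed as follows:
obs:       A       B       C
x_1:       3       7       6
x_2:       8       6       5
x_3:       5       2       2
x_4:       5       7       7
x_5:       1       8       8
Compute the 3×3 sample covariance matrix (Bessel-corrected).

Step 1 — column means:
  mean(A) = (3 + 8 + 5 + 5 + 1) / 5 = 22/5 = 4.4
  mean(B) = (7 + 6 + 2 + 7 + 8) / 5 = 30/5 = 6
  mean(C) = (6 + 5 + 2 + 7 + 8) / 5 = 28/5 = 5.6

Step 2 — sample covariance S[i,j] = (1/(n-1)) · Σ_k (x_{k,i} - mean_i) · (x_{k,j} - mean_j), with n-1 = 4.
  S[A,A] = ((-1.4)·(-1.4) + (3.6)·(3.6) + (0.6)·(0.6) + (0.6)·(0.6) + (-3.4)·(-3.4)) / 4 = 27.2/4 = 6.8
  S[A,B] = ((-1.4)·(1) + (3.6)·(0) + (0.6)·(-4) + (0.6)·(1) + (-3.4)·(2)) / 4 = -10/4 = -2.5
  S[A,C] = ((-1.4)·(0.4) + (3.6)·(-0.6) + (0.6)·(-3.6) + (0.6)·(1.4) + (-3.4)·(2.4)) / 4 = -12.2/4 = -3.05
  S[B,B] = ((1)·(1) + (0)·(0) + (-4)·(-4) + (1)·(1) + (2)·(2)) / 4 = 22/4 = 5.5
  S[B,C] = ((1)·(0.4) + (0)·(-0.6) + (-4)·(-3.6) + (1)·(1.4) + (2)·(2.4)) / 4 = 21/4 = 5.25
  S[C,C] = ((0.4)·(0.4) + (-0.6)·(-0.6) + (-3.6)·(-3.6) + (1.4)·(1.4) + (2.4)·(2.4)) / 4 = 21.2/4 = 5.3

S is symmetric (S[j,i] = S[i,j]). Assembling:

S = [[6.8, -2.5, -3.05],
 [-2.5, 5.5, 5.25],
 [-3.05, 5.25, 5.3]]


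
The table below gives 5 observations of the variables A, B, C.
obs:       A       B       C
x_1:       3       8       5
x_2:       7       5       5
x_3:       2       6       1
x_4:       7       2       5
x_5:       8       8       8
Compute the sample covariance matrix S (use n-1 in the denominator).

Step 1 — column means:
  mean(A) = (3 + 7 + 2 + 7 + 8) / 5 = 27/5 = 5.4
  mean(B) = (8 + 5 + 6 + 2 + 8) / 5 = 29/5 = 5.8
  mean(C) = (5 + 5 + 1 + 5 + 8) / 5 = 24/5 = 4.8

Step 2 — sample covariance S[i,j] = (1/(n-1)) · Σ_k (x_{k,i} - mean_i) · (x_{k,j} - mean_j), with n-1 = 4.
  S[A,A] = ((-2.4)·(-2.4) + (1.6)·(1.6) + (-3.4)·(-3.4) + (1.6)·(1.6) + (2.6)·(2.6)) / 4 = 29.2/4 = 7.3
  S[A,B] = ((-2.4)·(2.2) + (1.6)·(-0.8) + (-3.4)·(0.2) + (1.6)·(-3.8) + (2.6)·(2.2)) / 4 = -7.6/4 = -1.9
  S[A,C] = ((-2.4)·(0.2) + (1.6)·(0.2) + (-3.4)·(-3.8) + (1.6)·(0.2) + (2.6)·(3.2)) / 4 = 21.4/4 = 5.35
  S[B,B] = ((2.2)·(2.2) + (-0.8)·(-0.8) + (0.2)·(0.2) + (-3.8)·(-3.8) + (2.2)·(2.2)) / 4 = 24.8/4 = 6.2
  S[B,C] = ((2.2)·(0.2) + (-0.8)·(0.2) + (0.2)·(-3.8) + (-3.8)·(0.2) + (2.2)·(3.2)) / 4 = 5.8/4 = 1.45
  S[C,C] = ((0.2)·(0.2) + (0.2)·(0.2) + (-3.8)·(-3.8) + (0.2)·(0.2) + (3.2)·(3.2)) / 4 = 24.8/4 = 6.2

S is symmetric (S[j,i] = S[i,j]). Assembling:

S = [[7.3, -1.9, 5.35],
 [-1.9, 6.2, 1.45],
 [5.35, 1.45, 6.2]]


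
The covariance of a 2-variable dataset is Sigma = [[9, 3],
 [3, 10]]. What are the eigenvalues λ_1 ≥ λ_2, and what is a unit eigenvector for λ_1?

Step 1 — characteristic polynomial of 2×2 Sigma:
  det(Sigma - λI) = λ² - trace · λ + det = 0.
  trace = 9 + 10 = 19, det = 9·10 - (3)² = 81.
Step 2 — discriminant:
  Δ = trace² - 4·det = 361 - 324 = 37.
Step 3 — eigenvalues:
  λ = (trace ± √Δ)/2 = (19 ± 6.0828)/2,
  λ_1 = 12.5414,  λ_2 = 6.4586.

Step 4 — unit eigenvector for λ_1: solve (Sigma - λ_1 I)v = 0. First row:
  (9 - 12.5414)·v_x + (3)·v_y = 0, i.e. (-3.5414)·v_x + (3)·v_y = 0,
  so v ∝ (b, λ_1 - a) = (3, 3.5414) = u.
  ||u|| = √((3)² + (3.5414)²) = √(21.5414) ≈ 4.6413,
  v_1 = u/||u|| ≈ (0.6464, 0.763) (||v_1|| = 1).

λ_1 = 12.5414,  λ_2 = 6.4586;  v_1 ≈ (0.6464, 0.763)


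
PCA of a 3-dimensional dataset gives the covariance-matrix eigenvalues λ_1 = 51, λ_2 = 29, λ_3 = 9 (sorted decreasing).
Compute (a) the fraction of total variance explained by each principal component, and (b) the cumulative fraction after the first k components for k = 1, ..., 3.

Step 1 — total variance = trace(Sigma) = Σ λ_i = 51 + 29 + 9 = 89.

Step 2 — fraction explained by component i = λ_i / Σ λ:
  PC1: 51/89 = 0.573
  PC2: 29/89 = 0.3258
  PC3: 9/89 = 0.1011

Step 3 — cumulative fraction after k components = (λ_1 + ... + λ_k) / Σ λ:
  k = 1: 51/89 = 0.573
  k = 2: (51 + 29)/89 = 80/89 = 0.8989
  k = 3: (51 + 29 + 9)/89 = 89/89 = 1

Summary (fraction, with percent):

explained: PC1 0.573 (57.3%), PC2 0.3258 (32.58%), PC3 0.1011 (10.11%);  cumulative: 0.573, 0.8989, 1
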